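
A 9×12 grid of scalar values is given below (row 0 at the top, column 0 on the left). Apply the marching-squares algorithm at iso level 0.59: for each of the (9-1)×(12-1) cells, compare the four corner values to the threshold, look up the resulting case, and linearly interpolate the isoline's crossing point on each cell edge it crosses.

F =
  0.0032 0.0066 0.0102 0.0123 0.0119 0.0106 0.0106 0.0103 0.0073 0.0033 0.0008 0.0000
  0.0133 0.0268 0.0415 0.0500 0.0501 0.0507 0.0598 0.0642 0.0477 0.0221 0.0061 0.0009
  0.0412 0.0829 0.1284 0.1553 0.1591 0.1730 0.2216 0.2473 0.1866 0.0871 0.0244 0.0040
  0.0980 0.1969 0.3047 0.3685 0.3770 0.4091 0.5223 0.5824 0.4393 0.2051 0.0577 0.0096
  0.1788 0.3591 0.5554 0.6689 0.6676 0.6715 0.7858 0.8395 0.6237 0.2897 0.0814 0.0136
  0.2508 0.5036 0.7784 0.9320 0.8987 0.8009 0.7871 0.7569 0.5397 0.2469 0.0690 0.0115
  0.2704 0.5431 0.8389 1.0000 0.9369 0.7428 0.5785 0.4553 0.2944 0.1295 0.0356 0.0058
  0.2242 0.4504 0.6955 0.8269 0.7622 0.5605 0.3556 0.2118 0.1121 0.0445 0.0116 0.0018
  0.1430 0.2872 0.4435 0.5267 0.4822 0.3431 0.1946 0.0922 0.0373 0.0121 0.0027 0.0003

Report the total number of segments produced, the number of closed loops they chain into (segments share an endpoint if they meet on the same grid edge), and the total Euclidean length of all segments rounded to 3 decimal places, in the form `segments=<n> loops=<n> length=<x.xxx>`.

cell (3,2): code 0100 → (3.737,3.000)–(4.000,2.305)
cell (3,3): code 1100 → (3.733,4.000)–(3.737,3.000)
cell (3,4): code 1100 → (3.689,5.000)–(3.733,4.000)
cell (3,5): code 1100 → (3.257,6.000)–(3.689,5.000)
cell (3,6): code 1100 → (3.030,7.000)–(3.257,6.000)
cell (3,7): code 1100 → (3.817,8.000)–(3.030,7.000)
cell (3,8): code 1000 → (4.000,8.101)–(3.817,8.000)
cell (4,1): code 0100 → (4.155,2.000)–(5.000,1.314)
cell (4,2): code 1110 → (4.000,2.305)–(4.155,2.000)
cell (4,7): code 1011 → (5.000,7.768)–(4.401,8.000)
cell (4,8): code 0001 → (4.401,8.000)–(4.000,8.101)
cell (5,1): code 0110 → (5.000,1.314)–(6.000,1.159)
cell (5,5): code 1011 → (6.000,5.930)–(5.945,6.000)
cell (5,6): code 0011 → (5.945,6.000)–(5.553,7.000)
cell (5,7): code 0001 → (5.553,7.000)–(5.000,7.768)
cell (6,1): code 0110 → (6.000,1.159)–(7.000,1.570)
cell (6,4): code 1011 → (7.000,4.854)–(6.838,5.000)
cell (6,5): code 0001 → (6.838,5.000)–(6.000,5.930)
cell (7,1): code 0010 → (7.000,1.570)–(7.419,2.000)
cell (7,2): code 0011 → (7.419,2.000)–(7.789,3.000)
cell (7,3): code 0011 → (7.789,3.000)–(7.615,4.000)
cell (7,4): code 0001 → (7.615,4.000)–(7.000,4.854)
total: 22 segments, chained into 1 closed loop(s), length Σ = 18.234034

segments=22 loops=1 length=18.234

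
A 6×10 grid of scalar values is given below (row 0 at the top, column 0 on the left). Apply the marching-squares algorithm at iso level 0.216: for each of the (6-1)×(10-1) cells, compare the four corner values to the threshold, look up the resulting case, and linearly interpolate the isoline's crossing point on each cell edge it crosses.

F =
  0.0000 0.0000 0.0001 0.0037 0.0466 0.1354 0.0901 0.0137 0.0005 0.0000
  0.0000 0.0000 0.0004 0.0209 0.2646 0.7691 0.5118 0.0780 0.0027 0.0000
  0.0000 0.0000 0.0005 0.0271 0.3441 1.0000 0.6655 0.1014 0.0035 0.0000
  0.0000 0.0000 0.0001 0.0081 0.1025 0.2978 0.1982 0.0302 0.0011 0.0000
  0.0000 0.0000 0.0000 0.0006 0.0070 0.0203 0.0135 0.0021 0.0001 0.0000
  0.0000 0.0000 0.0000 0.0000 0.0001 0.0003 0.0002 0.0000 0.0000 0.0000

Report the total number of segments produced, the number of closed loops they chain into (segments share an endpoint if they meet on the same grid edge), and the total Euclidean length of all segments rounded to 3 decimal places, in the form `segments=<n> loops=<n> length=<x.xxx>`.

cell (0,3): code 0100 → (0.777,4.000)–(1.000,3.801)
cell (0,4): code 1100 → (0.127,5.000)–(0.777,4.000)
cell (0,5): code 1100 → (0.299,6.000)–(0.127,5.000)
cell (0,6): code 1000 → (1.000,6.682)–(0.299,6.000)
cell (1,3): code 0110 → (1.000,3.801)–(2.000,3.596)
cell (1,6): code 1001 → (2.000,6.797)–(1.000,6.682)
cell (2,3): code 0010 → (2.000,3.596)–(2.530,4.000)
cell (2,4): code 0111 → (2.530,4.000)–(3.000,4.581)
cell (2,5): code 1011 → (3.000,5.821)–(2.962,6.000)
cell (2,6): code 0001 → (2.962,6.000)–(2.000,6.797)
cell (3,4): code 0010 → (3.000,4.581)–(3.295,5.000)
cell (3,5): code 0001 → (3.295,5.000)–(3.000,5.821)
total: 12 segments, chained into 1 closed loop(s), length Σ = 9.742406

segments=12 loops=1 length=9.742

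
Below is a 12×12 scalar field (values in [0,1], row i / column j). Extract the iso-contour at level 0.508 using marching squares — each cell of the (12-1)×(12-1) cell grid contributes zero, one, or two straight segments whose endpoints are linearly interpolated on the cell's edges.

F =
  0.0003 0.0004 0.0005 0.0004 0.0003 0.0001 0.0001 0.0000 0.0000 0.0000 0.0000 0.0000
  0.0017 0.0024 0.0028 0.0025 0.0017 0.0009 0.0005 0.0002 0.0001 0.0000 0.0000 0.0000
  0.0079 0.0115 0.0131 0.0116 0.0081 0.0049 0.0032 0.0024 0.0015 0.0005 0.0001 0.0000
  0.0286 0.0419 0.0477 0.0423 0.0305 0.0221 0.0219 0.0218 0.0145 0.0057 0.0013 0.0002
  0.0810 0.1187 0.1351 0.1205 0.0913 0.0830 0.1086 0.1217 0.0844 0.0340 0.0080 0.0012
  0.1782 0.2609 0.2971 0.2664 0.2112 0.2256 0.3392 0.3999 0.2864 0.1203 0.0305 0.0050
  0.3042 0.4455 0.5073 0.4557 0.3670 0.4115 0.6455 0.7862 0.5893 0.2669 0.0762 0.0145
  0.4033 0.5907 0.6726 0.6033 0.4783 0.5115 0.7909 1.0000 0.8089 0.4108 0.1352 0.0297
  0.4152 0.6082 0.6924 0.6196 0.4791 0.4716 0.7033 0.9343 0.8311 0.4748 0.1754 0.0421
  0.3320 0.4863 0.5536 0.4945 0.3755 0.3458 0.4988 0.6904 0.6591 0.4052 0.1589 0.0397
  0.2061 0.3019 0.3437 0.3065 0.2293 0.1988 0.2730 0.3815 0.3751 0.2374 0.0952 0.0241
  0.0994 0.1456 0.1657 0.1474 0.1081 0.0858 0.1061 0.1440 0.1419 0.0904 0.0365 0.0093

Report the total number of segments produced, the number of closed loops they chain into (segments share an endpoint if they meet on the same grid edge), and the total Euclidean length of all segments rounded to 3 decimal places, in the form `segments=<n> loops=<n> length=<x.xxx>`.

segments=28 loops=2 length=23.073

cell (5,5): code 0100 → (5.551,6.000)–(6.000,5.412)
cell (5,6): code 1100 → (5.280,7.000)–(5.551,6.000)
cell (5,7): code 1100 → (5.732,8.000)–(5.280,7.000)
cell (5,8): code 1000 → (6.000,8.252)–(5.732,8.000)
cell (6,0): code 0100 → (6.430,1.000)–(7.000,0.559)
cell (6,1): code 1100 → (6.004,2.000)–(6.430,1.000)
cell (6,2): code 1100 → (6.354,3.000)–(6.004,2.000)
cell (6,3): code 1000 → (7.000,3.762)–(6.354,3.000)
cell (6,4): code 0100 → (6.965,5.000)–(7.000,4.895)
cell (6,5): code 1110 → (6.000,5.412)–(6.965,5.000)
cell (6,8): code 1001 → (7.000,8.756)–(6.000,8.252)
cell (7,0): code 0110 → (7.000,0.559)–(8.000,0.481)
cell (7,3): code 1001 → (8.000,3.794)–(7.000,3.762)
cell (7,4): code 0010 → (7.000,4.895)–(7.088,5.000)
cell (7,5): code 0111 → (7.088,5.000)–(8.000,5.157)
cell (7,8): code 1001 → (8.000,8.907)–(7.000,8.756)
cell (8,0): code 0010 → (8.000,0.481)–(8.822,1.000)
cell (8,1): code 0111 → (8.822,1.000)–(9.000,1.322)
cell (8,2): code 1011 → (9.000,2.772)–(8.892,3.000)
cell (8,3): code 0001 → (8.892,3.000)–(8.000,3.794)
cell (8,5): code 0010 → (8.000,5.157)–(8.955,6.000)
cell (8,6): code 0111 → (8.955,6.000)–(9.000,6.048)
cell (8,8): code 1001 → (9.000,8.595)–(8.000,8.907)
cell (9,1): code 0010 → (9.000,1.322)–(9.217,2.000)
cell (9,2): code 0001 → (9.217,2.000)–(9.000,2.772)
cell (9,6): code 0010 → (9.000,6.048)–(9.590,7.000)
cell (9,7): code 0011 → (9.590,7.000)–(9.532,8.000)
cell (9,8): code 0001 → (9.532,8.000)–(9.000,8.595)
total: 28 segments, chained into 2 closed loop(s), length Σ = 23.073222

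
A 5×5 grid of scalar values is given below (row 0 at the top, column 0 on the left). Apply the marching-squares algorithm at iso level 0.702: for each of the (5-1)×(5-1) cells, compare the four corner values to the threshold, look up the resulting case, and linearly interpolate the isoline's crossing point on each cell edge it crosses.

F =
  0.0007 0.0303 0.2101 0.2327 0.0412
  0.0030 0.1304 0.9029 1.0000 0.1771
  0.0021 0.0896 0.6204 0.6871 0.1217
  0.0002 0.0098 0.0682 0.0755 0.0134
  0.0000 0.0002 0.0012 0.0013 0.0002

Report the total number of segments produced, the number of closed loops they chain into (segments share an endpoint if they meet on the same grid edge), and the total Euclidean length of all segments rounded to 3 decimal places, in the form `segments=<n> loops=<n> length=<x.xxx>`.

cell (0,1): code 0100 → (0.710,2.000)–(1.000,1.740)
cell (0,2): code 1100 → (0.612,3.000)–(0.710,2.000)
cell (0,3): code 1000 → (1.000,3.362)–(0.612,3.000)
cell (1,1): code 0010 → (1.000,1.740)–(1.711,2.000)
cell (1,2): code 0011 → (1.711,2.000)–(1.952,3.000)
cell (1,3): code 0001 → (1.952,3.000)–(1.000,3.362)
total: 6 segments, chained into 1 closed loop(s), length Σ = 4.730162

segments=6 loops=1 length=4.730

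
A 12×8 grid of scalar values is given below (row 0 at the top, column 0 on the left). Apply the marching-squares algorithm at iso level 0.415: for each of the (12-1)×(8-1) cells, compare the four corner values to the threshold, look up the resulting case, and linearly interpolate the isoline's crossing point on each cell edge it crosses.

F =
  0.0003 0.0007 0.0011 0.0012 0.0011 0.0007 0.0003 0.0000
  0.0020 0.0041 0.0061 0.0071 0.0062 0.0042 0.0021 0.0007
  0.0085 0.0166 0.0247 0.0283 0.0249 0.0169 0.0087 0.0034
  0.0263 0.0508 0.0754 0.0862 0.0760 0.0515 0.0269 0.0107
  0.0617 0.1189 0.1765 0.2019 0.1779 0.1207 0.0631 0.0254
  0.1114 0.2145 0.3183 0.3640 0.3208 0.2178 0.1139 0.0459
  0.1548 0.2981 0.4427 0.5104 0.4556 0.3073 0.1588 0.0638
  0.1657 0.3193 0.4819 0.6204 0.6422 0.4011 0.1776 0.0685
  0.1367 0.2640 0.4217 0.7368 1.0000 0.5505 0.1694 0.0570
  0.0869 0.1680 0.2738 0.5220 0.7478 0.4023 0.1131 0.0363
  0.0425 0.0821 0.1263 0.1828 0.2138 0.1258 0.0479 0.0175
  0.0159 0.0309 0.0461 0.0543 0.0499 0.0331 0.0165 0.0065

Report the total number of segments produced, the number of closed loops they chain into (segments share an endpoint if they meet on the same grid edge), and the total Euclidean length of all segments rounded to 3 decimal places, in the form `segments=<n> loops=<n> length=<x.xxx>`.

segments=16 loops=1 length=12.200

cell (5,1): code 0100 → (5.777,2.000)–(6.000,1.808)
cell (5,2): code 1100 → (5.348,3.000)–(5.777,2.000)
cell (5,3): code 1100 → (5.699,4.000)–(5.348,3.000)
cell (5,4): code 1000 → (6.000,4.274)–(5.699,4.000)
cell (6,1): code 0110 → (6.000,1.808)–(7.000,1.589)
cell (6,4): code 1001 → (7.000,4.942)–(6.000,4.274)
cell (7,1): code 0110 → (7.000,1.589)–(8.000,1.958)
cell (7,4): code 1101 → (7.093,5.000)–(7.000,4.942)
cell (7,5): code 1000 → (8.000,5.356)–(7.093,5.000)
cell (8,1): code 0010 → (8.000,1.958)–(8.045,2.000)
cell (8,2): code 0111 → (8.045,2.000)–(9.000,2.569)
cell (8,4): code 1011 → (9.000,4.963)–(8.914,5.000)
cell (8,5): code 0001 → (8.914,5.000)–(8.000,5.356)
cell (9,2): code 0010 → (9.000,2.569)–(9.315,3.000)
cell (9,3): code 0011 → (9.315,3.000)–(9.623,4.000)
cell (9,4): code 0001 → (9.623,4.000)–(9.000,4.963)
total: 16 segments, chained into 1 closed loop(s), length Σ = 12.200270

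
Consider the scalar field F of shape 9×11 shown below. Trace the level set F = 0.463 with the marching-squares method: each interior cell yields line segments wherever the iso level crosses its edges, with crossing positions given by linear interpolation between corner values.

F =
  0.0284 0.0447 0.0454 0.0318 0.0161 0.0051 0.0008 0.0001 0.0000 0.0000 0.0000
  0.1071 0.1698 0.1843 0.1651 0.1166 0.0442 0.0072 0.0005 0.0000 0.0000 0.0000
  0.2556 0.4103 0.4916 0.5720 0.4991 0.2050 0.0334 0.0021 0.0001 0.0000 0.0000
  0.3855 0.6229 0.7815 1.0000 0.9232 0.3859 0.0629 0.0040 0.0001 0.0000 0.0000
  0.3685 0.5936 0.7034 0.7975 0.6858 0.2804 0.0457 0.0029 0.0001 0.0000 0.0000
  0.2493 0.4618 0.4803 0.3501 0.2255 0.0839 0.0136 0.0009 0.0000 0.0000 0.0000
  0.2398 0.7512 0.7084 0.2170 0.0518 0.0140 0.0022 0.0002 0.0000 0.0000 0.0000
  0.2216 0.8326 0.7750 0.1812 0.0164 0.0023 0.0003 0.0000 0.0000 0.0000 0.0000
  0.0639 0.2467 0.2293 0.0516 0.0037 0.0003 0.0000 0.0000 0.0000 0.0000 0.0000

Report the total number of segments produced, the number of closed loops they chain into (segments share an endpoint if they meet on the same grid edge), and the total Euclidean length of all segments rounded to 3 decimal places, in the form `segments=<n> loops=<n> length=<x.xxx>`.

segments=22 loops=1 length=18.354

cell (1,1): code 0100 → (1.907,2.000)–(2.000,1.648)
cell (1,2): code 1100 → (1.732,3.000)–(1.907,2.000)
cell (1,3): code 1100 → (1.906,4.000)–(1.732,3.000)
cell (1,4): code 1000 → (2.000,4.123)–(1.906,4.000)
cell (2,0): code 0100 → (2.248,1.000)–(3.000,0.326)
cell (2,1): code 1110 → (2.000,1.648)–(2.248,1.000)
cell (2,4): code 1001 → (3.000,4.857)–(2.000,4.123)
cell (3,0): code 0110 → (3.000,0.326)–(4.000,0.420)
cell (3,4): code 1001 → (4.000,4.550)–(3.000,4.857)
cell (4,0): code 0010 → (4.000,0.420)–(4.991,1.000)
cell (4,1): code 0111 → (4.991,1.000)–(5.000,1.065)
cell (4,2): code 1011 → (5.000,2.133)–(4.748,3.000)
cell (4,3): code 0011 → (4.748,3.000)–(4.484,4.000)
cell (4,4): code 0001 → (4.484,4.000)–(4.000,4.550)
cell (5,0): code 0100 → (5.004,1.000)–(6.000,0.436)
cell (5,1): code 1110 → (5.000,1.065)–(5.004,1.000)
cell (5,2): code 1001 → (6.000,2.499)–(5.000,2.133)
cell (6,0): code 0110 → (6.000,0.436)–(7.000,0.395)
cell (6,2): code 1001 → (7.000,2.525)–(6.000,2.499)
cell (7,0): code 0010 → (7.000,0.395)–(7.631,1.000)
cell (7,1): code 0011 → (7.631,1.000)–(7.572,2.000)
cell (7,2): code 0001 → (7.572,2.000)–(7.000,2.525)
total: 22 segments, chained into 1 closed loop(s), length Σ = 18.354260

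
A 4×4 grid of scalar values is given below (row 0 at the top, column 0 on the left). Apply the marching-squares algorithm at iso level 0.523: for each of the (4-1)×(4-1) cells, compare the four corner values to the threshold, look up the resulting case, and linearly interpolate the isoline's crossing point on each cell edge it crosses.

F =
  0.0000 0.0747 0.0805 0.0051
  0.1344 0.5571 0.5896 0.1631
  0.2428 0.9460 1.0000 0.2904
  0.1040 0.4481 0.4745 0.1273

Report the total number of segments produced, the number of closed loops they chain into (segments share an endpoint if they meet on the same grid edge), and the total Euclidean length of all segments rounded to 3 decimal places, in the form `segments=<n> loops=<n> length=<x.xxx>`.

segments=8 loops=1 length=6.738

cell (0,0): code 0100 → (0.929,1.000)–(1.000,0.919)
cell (0,1): code 1100 → (0.869,2.000)–(0.929,1.000)
cell (0,2): code 1000 → (1.000,2.156)–(0.869,2.000)
cell (1,0): code 0110 → (1.000,0.919)–(2.000,0.398)
cell (1,2): code 1001 → (2.000,2.672)–(1.000,2.156)
cell (2,0): code 0010 → (2.000,0.398)–(2.850,1.000)
cell (2,1): code 0011 → (2.850,1.000)–(2.908,2.000)
cell (2,2): code 0001 → (2.908,2.000)–(2.000,2.672)
total: 8 segments, chained into 1 closed loop(s), length Σ = 6.737769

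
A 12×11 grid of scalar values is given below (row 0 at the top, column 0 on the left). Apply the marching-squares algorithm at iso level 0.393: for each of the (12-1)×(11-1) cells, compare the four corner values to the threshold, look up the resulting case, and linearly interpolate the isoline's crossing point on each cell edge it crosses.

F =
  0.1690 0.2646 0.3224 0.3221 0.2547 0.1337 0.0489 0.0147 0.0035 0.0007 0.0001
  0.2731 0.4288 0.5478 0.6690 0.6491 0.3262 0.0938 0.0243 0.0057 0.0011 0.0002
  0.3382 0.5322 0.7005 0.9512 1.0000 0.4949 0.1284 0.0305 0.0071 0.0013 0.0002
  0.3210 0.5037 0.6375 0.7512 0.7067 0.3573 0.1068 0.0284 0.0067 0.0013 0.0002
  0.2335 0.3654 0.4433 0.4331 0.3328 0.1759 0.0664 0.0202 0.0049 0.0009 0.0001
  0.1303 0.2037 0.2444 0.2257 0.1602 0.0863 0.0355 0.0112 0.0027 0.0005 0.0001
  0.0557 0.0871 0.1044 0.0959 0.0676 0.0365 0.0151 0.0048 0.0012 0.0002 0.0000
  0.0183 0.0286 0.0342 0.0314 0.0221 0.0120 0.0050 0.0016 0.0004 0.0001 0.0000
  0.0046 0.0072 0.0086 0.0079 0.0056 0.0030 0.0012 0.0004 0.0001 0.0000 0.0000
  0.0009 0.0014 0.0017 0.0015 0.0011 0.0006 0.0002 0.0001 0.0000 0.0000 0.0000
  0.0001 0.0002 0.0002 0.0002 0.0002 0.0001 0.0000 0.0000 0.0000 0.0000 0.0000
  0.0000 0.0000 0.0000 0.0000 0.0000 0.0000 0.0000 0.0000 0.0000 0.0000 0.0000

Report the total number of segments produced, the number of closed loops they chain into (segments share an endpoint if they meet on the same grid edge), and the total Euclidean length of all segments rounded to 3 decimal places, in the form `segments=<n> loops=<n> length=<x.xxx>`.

segments=18 loops=1 length=14.163

cell (0,0): code 0100 → (0.782,1.000)–(1.000,0.770)
cell (0,1): code 1100 → (0.313,2.000)–(0.782,1.000)
cell (0,2): code 1100 → (0.204,3.000)–(0.313,2.000)
cell (0,3): code 1100 → (0.351,4.000)–(0.204,3.000)
cell (0,4): code 1000 → (1.000,4.793)–(0.351,4.000)
cell (1,0): code 0110 → (1.000,0.770)–(2.000,0.282)
cell (1,4): code 1101 → (1.396,5.000)–(1.000,4.793)
cell (1,5): code 1000 → (2.000,5.278)–(1.396,5.000)
cell (2,0): code 0110 → (2.000,0.282)–(3.000,0.394)
cell (2,4): code 1011 → (3.000,4.898)–(2.741,5.000)
cell (2,5): code 0001 → (2.741,5.000)–(2.000,5.278)
cell (3,0): code 0010 → (3.000,0.394)–(3.800,1.000)
cell (3,1): code 0111 → (3.800,1.000)–(4.000,1.354)
cell (3,3): code 1011 → (4.000,3.400)–(3.839,4.000)
cell (3,4): code 0001 → (3.839,4.000)–(3.000,4.898)
cell (4,1): code 0010 → (4.000,1.354)–(4.253,2.000)
cell (4,2): code 0011 → (4.253,2.000)–(4.193,3.000)
cell (4,3): code 0001 → (4.193,3.000)–(4.000,3.400)
total: 18 segments, chained into 1 closed loop(s), length Σ = 14.163289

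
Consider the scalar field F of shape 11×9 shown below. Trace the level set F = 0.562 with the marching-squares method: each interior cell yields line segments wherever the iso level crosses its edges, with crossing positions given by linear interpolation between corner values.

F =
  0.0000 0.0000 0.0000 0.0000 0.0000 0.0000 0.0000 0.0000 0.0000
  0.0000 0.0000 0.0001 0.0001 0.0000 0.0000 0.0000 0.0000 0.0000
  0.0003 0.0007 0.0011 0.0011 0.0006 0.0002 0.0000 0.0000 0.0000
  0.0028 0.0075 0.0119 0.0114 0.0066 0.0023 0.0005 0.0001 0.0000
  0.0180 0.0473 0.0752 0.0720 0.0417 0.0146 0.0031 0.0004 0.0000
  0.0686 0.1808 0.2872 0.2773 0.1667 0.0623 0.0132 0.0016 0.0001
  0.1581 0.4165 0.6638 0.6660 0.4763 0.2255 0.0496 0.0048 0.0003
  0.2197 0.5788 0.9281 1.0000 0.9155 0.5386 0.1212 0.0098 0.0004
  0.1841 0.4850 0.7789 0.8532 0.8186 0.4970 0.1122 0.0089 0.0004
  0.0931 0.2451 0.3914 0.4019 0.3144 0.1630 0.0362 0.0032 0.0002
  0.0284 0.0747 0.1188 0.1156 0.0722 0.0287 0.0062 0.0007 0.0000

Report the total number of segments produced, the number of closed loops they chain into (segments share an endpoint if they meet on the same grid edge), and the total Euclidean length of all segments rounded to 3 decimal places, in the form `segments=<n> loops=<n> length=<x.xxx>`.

segments=14 loops=1 length=10.959

cell (5,1): code 0100 → (5.730,2.000)–(6.000,1.588)
cell (5,2): code 1100 → (5.732,3.000)–(5.730,2.000)
cell (5,3): code 1000 → (6.000,3.548)–(5.732,3.000)
cell (6,0): code 0100 → (6.896,1.000)–(7.000,0.953)
cell (6,1): code 1110 → (6.000,1.588)–(6.896,1.000)
cell (6,3): code 1101 → (6.195,4.000)–(6.000,3.548)
cell (6,4): code 1000 → (7.000,4.938)–(6.195,4.000)
cell (7,0): code 0010 → (7.000,0.953)–(7.179,1.000)
cell (7,1): code 0111 → (7.179,1.000)–(8.000,1.262)
cell (7,4): code 1001 → (8.000,4.798)–(7.000,4.938)
cell (8,1): code 0010 → (8.000,1.262)–(8.560,2.000)
cell (8,2): code 0011 → (8.560,2.000)–(8.645,3.000)
cell (8,3): code 0011 → (8.645,3.000)–(8.509,4.000)
cell (8,4): code 0001 → (8.509,4.000)–(8.000,4.798)
total: 14 segments, chained into 1 closed loop(s), length Σ = 10.958537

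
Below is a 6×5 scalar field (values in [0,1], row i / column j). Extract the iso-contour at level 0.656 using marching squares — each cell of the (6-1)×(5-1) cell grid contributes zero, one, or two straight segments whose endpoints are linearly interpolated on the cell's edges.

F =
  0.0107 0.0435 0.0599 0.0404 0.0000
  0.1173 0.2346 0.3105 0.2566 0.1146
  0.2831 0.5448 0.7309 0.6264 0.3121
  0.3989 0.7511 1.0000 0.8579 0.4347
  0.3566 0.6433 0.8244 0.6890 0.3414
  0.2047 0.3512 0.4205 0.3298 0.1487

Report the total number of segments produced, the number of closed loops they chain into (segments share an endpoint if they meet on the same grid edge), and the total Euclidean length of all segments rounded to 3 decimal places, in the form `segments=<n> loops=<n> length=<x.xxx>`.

cell (1,1): code 0100 → (1.822,2.000)–(2.000,1.598)
cell (1,2): code 1000 → (2.000,2.717)–(1.822,2.000)
cell (2,0): code 0100 → (2.539,1.000)–(3.000,0.730)
cell (2,1): code 1110 → (2.000,1.598)–(2.539,1.000)
cell (2,2): code 1101 → (2.128,3.000)–(2.000,2.717)
cell (2,3): code 1000 → (3.000,3.477)–(2.128,3.000)
cell (3,0): code 0010 → (3.000,0.730)–(3.882,1.000)
cell (3,1): code 0111 → (3.882,1.000)–(4.000,1.070)
cell (3,3): code 1001 → (4.000,3.095)–(3.000,3.477)
cell (4,1): code 0010 → (4.000,1.070)–(4.417,2.000)
cell (4,2): code 0011 → (4.417,2.000)–(4.092,3.000)
cell (4,3): code 0001 → (4.092,3.000)–(4.000,3.095)
total: 12 segments, chained into 1 closed loop(s), length Σ = 8.155442

segments=12 loops=1 length=8.155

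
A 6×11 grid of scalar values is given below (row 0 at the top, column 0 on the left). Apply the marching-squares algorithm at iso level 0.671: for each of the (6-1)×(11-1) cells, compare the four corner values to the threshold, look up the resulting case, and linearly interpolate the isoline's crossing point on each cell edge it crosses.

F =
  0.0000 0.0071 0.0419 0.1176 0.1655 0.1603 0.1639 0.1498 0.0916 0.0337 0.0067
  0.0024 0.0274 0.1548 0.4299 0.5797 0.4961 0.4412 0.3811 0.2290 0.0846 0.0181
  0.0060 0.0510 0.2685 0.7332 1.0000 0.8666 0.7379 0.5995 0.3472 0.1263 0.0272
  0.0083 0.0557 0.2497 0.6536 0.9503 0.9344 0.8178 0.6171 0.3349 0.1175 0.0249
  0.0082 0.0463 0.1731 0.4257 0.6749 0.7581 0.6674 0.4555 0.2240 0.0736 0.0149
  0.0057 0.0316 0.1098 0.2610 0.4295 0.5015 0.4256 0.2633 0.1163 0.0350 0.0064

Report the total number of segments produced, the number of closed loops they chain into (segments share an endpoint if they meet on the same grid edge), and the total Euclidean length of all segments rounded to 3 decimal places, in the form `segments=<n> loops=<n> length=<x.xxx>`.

segments=14 loops=1 length=10.780

cell (1,2): code 0100 → (1.795,3.000)–(2.000,2.866)
cell (1,3): code 1100 → (1.217,4.000)–(1.795,3.000)
cell (1,4): code 1100 → (1.472,5.000)–(1.217,4.000)
cell (1,5): code 1100 → (1.775,6.000)–(1.472,5.000)
cell (1,6): code 1000 → (2.000,6.483)–(1.775,6.000)
cell (2,2): code 0010 → (2.000,2.866)–(2.781,3.000)
cell (2,3): code 0111 → (2.781,3.000)–(3.000,3.059)
cell (2,6): code 1001 → (3.000,6.731)–(2.000,6.483)
cell (3,3): code 0110 → (3.000,3.059)–(4.000,3.984)
cell (3,5): code 1011 → (4.000,5.960)–(3.976,6.000)
cell (3,6): code 0001 → (3.976,6.000)–(3.000,6.731)
cell (4,3): code 0010 → (4.000,3.984)–(4.016,4.000)
cell (4,4): code 0011 → (4.016,4.000)–(4.339,5.000)
cell (4,5): code 0001 → (4.339,5.000)–(4.000,5.960)
total: 14 segments, chained into 1 closed loop(s), length Σ = 10.779903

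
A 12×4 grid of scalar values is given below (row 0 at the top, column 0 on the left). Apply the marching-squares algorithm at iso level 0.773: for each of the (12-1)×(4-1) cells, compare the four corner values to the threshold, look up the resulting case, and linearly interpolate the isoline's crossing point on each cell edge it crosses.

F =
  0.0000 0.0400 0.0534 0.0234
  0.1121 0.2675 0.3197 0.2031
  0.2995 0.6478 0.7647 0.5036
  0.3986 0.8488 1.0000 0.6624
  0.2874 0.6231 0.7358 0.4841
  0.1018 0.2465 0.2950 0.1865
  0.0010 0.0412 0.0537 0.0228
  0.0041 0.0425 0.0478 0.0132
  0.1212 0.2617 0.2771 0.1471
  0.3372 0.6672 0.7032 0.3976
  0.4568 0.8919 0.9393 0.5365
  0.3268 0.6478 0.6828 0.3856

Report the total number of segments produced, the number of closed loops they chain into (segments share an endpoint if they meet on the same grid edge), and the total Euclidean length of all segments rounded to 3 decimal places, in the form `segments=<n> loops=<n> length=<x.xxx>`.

segments=12 loops=2 length=10.111

cell (2,0): code 0100 → (2.623,1.000)–(3.000,0.832)
cell (2,1): code 1100 → (2.035,2.000)–(2.623,1.000)
cell (2,2): code 1000 → (3.000,2.672)–(2.035,2.000)
cell (3,0): code 0010 → (3.000,0.832)–(3.336,1.000)
cell (3,1): code 0011 → (3.336,1.000)–(3.859,2.000)
cell (3,2): code 0001 → (3.859,2.000)–(3.000,2.672)
cell (9,0): code 0100 → (9.471,1.000)–(10.000,0.727)
cell (9,1): code 1100 → (9.296,2.000)–(9.471,1.000)
cell (9,2): code 1000 → (10.000,2.413)–(9.296,2.000)
cell (10,0): code 0010 → (10.000,0.727)–(10.487,1.000)
cell (10,1): code 0011 → (10.487,1.000)–(10.648,2.000)
cell (10,2): code 0001 → (10.648,2.000)–(10.000,2.413)
total: 12 segments, chained into 2 closed loop(s), length Σ = 10.111461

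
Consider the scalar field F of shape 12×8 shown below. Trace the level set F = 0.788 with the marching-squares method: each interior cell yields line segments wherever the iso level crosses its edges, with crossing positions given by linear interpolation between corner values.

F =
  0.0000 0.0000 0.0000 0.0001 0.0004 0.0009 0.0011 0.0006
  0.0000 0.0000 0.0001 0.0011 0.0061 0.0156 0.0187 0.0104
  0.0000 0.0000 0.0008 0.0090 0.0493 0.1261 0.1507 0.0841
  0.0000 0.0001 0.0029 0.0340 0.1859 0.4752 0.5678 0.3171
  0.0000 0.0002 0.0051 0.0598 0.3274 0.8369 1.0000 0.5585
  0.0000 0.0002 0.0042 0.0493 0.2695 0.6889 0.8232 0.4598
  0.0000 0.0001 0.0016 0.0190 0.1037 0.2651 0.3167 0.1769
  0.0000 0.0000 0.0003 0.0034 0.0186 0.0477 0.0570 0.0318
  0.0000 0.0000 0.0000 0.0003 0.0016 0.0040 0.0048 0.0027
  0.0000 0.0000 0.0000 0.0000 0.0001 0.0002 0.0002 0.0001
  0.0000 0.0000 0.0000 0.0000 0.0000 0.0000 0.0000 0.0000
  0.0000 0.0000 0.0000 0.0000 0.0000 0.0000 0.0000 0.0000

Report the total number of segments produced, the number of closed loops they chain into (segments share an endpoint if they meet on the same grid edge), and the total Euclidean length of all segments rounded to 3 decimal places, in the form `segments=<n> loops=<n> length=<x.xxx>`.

cell (3,4): code 0100 → (3.865,5.000)–(4.000,4.904)
cell (3,5): code 1100 → (3.509,6.000)–(3.865,5.000)
cell (3,6): code 1000 → (4.000,6.480)–(3.509,6.000)
cell (4,4): code 0010 → (4.000,4.904)–(4.330,5.000)
cell (4,5): code 0111 → (4.330,5.000)–(5.000,5.738)
cell (4,6): code 1001 → (5.000,6.097)–(4.000,6.480)
cell (5,5): code 0010 → (5.000,5.738)–(5.069,6.000)
cell (5,6): code 0001 → (5.069,6.000)–(5.000,6.097)
total: 8 segments, chained into 1 closed loop(s), length Σ = 4.715277

segments=8 loops=1 length=4.715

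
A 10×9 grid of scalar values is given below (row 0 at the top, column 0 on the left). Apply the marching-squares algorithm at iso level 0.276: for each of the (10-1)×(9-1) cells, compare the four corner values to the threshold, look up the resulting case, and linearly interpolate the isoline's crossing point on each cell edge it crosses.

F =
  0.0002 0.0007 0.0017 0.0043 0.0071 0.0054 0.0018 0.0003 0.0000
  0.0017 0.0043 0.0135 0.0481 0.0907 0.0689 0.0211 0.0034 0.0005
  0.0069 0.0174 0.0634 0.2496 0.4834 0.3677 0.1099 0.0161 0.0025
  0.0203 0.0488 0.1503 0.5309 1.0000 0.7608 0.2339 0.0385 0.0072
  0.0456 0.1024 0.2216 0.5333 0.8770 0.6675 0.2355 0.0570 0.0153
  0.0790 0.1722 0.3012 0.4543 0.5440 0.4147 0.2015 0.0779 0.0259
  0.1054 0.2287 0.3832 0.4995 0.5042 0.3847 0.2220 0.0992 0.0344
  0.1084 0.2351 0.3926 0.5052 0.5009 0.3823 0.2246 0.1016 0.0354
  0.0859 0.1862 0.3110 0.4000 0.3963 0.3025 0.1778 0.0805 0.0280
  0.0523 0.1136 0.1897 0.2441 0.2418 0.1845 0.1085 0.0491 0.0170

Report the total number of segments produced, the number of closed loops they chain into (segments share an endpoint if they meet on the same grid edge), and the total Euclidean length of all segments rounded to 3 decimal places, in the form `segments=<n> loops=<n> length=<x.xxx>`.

cell (1,3): code 0100 → (1.472,4.000)–(2.000,3.113)
cell (1,4): code 1100 → (1.693,5.000)–(1.472,4.000)
cell (1,5): code 1000 → (2.000,5.356)–(1.693,5.000)
cell (2,2): code 0100 → (2.094,3.000)–(3.000,2.330)
cell (2,3): code 1110 → (2.000,3.113)–(2.094,3.000)
cell (2,5): code 1001 → (3.000,5.920)–(2.000,5.356)
cell (3,2): code 0110 → (3.000,2.330)–(4.000,2.175)
cell (3,5): code 1001 → (4.000,5.906)–(3.000,5.920)
cell (4,1): code 0100 → (4.683,2.000)–(5.000,1.805)
cell (4,2): code 1110 → (4.000,2.175)–(4.683,2.000)
cell (4,5): code 1001 → (5.000,5.651)–(4.000,5.906)
cell (5,1): code 0110 → (5.000,1.805)–(6.000,1.306)
cell (5,5): code 1001 → (6.000,5.668)–(5.000,5.651)
cell (6,1): code 0110 → (6.000,1.306)–(7.000,1.260)
cell (6,5): code 1001 → (7.000,5.674)–(6.000,5.668)
cell (7,1): code 0110 → (7.000,1.260)–(8.000,1.720)
cell (7,5): code 1001 → (8.000,5.213)–(7.000,5.674)
cell (8,1): code 0010 → (8.000,1.720)–(8.289,2.000)
cell (8,2): code 0011 → (8.289,2.000)–(8.795,3.000)
cell (8,3): code 0011 → (8.795,3.000)–(8.779,4.000)
cell (8,4): code 0011 → (8.779,4.000)–(8.225,5.000)
cell (8,5): code 0001 → (8.225,5.000)–(8.000,5.213)
total: 22 segments, chained into 1 closed loop(s), length Σ = 19.366655

segments=22 loops=1 length=19.367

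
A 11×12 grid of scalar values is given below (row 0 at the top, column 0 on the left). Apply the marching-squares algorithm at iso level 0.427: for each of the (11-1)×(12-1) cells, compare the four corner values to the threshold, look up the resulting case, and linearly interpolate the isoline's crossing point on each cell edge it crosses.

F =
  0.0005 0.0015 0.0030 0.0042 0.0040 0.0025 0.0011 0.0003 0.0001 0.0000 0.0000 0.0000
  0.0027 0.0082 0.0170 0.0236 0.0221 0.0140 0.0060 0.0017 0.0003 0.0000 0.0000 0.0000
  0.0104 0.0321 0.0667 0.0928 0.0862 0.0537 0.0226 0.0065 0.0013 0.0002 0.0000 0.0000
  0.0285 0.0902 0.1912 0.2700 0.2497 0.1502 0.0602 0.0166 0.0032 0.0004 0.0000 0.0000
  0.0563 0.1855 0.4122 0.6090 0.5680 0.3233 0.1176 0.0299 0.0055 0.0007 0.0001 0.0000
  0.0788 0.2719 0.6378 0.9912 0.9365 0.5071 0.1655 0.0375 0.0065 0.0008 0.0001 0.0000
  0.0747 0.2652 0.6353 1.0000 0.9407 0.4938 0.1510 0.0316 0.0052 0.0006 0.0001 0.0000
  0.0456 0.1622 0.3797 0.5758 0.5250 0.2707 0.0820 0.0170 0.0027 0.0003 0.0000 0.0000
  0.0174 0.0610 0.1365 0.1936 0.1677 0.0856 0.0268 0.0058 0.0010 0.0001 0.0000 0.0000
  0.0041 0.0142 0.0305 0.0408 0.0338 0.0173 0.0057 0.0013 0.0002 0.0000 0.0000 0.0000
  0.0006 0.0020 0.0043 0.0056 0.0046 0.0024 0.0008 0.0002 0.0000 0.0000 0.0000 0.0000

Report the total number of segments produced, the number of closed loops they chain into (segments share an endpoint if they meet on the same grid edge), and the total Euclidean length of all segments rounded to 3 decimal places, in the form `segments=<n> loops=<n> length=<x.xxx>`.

cell (3,2): code 0100 → (3.463,3.000)–(4.000,2.075)
cell (3,3): code 1100 → (3.557,4.000)–(3.463,3.000)
cell (3,4): code 1000 → (4.000,4.576)–(3.557,4.000)
cell (4,1): code 0100 → (4.066,2.000)–(5.000,1.424)
cell (4,2): code 1110 → (4.000,2.075)–(4.066,2.000)
cell (4,4): code 1101 → (4.564,5.000)–(4.000,4.576)
cell (4,5): code 1000 → (5.000,5.234)–(4.564,5.000)
cell (5,1): code 0110 → (5.000,1.424)–(6.000,1.437)
cell (5,5): code 1001 → (6.000,5.195)–(5.000,5.234)
cell (6,1): code 0010 → (6.000,1.437)–(6.815,2.000)
cell (6,2): code 0111 → (6.815,2.000)–(7.000,2.241)
cell (6,4): code 1011 → (7.000,4.385)–(6.299,5.000)
cell (6,5): code 0001 → (6.299,5.000)–(6.000,5.195)
cell (7,2): code 0010 → (7.000,2.241)–(7.389,3.000)
cell (7,3): code 0011 → (7.389,3.000)–(7.274,4.000)
cell (7,4): code 0001 → (7.274,4.000)–(7.000,4.385)
total: 16 segments, chained into 1 closed loop(s), length Σ = 12.115548

segments=16 loops=1 length=12.116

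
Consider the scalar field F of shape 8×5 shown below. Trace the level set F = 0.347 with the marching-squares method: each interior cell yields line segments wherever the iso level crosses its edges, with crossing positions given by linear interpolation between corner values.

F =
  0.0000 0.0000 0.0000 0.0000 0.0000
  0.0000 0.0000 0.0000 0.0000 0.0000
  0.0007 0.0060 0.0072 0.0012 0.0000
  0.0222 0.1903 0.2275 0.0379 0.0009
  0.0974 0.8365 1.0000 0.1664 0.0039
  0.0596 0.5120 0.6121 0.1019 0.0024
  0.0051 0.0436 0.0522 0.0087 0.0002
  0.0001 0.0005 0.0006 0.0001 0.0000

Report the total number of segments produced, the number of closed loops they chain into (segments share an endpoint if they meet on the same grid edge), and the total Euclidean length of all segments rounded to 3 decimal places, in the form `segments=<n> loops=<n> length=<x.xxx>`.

cell (3,0): code 0100 → (3.242,1.000)–(4.000,0.338)
cell (3,1): code 1100 → (3.155,2.000)–(3.242,1.000)
cell (3,2): code 1000 → (4.000,2.783)–(3.155,2.000)
cell (4,0): code 0110 → (4.000,0.338)–(5.000,0.635)
cell (4,2): code 1001 → (5.000,2.520)–(4.000,2.783)
cell (5,0): code 0010 → (5.000,0.635)–(5.352,1.000)
cell (5,1): code 0011 → (5.352,1.000)–(5.473,2.000)
cell (5,2): code 0001 → (5.473,2.000)–(5.000,2.520)
total: 8 segments, chained into 1 closed loop(s), length Σ = 7.457400

segments=8 loops=1 length=7.457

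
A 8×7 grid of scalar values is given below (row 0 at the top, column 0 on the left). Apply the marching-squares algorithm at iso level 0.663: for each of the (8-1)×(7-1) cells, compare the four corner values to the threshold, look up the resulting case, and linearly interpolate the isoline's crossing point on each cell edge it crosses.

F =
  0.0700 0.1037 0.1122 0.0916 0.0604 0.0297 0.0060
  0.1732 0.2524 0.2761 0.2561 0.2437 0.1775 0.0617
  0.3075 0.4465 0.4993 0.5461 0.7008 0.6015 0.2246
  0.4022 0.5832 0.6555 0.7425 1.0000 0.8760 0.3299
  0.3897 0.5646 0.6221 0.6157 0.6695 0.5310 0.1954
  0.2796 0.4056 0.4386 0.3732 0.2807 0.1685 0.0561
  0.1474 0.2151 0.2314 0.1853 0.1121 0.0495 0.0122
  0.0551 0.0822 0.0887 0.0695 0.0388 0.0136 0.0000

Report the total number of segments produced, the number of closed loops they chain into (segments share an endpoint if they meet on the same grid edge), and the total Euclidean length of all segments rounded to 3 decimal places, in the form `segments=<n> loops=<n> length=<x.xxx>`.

cell (1,3): code 0100 → (1.917,4.000)–(2.000,3.756)
cell (1,4): code 1000 → (2.000,4.381)–(1.917,4.000)
cell (2,2): code 0100 → (2.595,3.000)–(3.000,2.086)
cell (2,3): code 1110 → (2.000,3.756)–(2.595,3.000)
cell (2,4): code 1101 → (2.224,5.000)–(2.000,4.381)
cell (2,5): code 1000 → (3.000,5.390)–(2.224,5.000)
cell (3,2): code 0010 → (3.000,2.086)–(3.627,3.000)
cell (3,3): code 0111 → (3.627,3.000)–(4.000,3.879)
cell (3,4): code 1011 → (4.000,4.047)–(3.617,5.000)
cell (3,5): code 0001 → (3.617,5.000)–(3.000,5.390)
cell (4,3): code 0010 → (4.000,3.879)–(4.017,4.000)
cell (4,4): code 0001 → (4.017,4.000)–(4.000,4.047)
total: 12 segments, chained into 1 closed loop(s), length Σ = 8.128253

segments=12 loops=1 length=8.128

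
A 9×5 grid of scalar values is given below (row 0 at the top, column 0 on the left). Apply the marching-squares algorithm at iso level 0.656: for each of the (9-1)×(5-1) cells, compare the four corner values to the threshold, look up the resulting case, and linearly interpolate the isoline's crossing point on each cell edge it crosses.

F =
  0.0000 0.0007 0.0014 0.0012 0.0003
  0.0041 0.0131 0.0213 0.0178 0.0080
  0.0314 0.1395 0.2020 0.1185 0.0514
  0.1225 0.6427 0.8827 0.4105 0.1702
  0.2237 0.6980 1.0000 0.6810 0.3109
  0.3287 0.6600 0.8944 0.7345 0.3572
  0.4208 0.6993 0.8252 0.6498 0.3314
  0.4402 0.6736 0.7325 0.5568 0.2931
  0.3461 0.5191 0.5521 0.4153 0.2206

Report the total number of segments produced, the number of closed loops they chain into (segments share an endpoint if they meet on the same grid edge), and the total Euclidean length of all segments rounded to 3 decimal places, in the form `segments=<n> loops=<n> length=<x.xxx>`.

segments=16 loops=1 length=11.738

cell (2,1): code 0100 → (2.667,2.000)–(3.000,1.055)
cell (2,2): code 1000 → (3.000,2.480)–(2.667,2.000)
cell (3,0): code 0100 → (3.241,1.000)–(4.000,0.911)
cell (3,1): code 1110 → (3.000,1.055)–(3.241,1.000)
cell (3,2): code 1101 → (3.908,3.000)–(3.000,2.480)
cell (3,3): code 1000 → (4.000,3.068)–(3.908,3.000)
cell (4,0): code 0110 → (4.000,0.911)–(5.000,0.988)
cell (4,3): code 1001 → (5.000,3.208)–(4.000,3.068)
cell (5,0): code 0110 → (5.000,0.988)–(6.000,0.845)
cell (5,2): code 1011 → (6.000,2.965)–(5.927,3.000)
cell (5,3): code 0001 → (5.927,3.000)–(5.000,3.208)
cell (6,0): code 0110 → (6.000,0.845)–(7.000,0.925)
cell (6,2): code 1001 → (7.000,2.435)–(6.000,2.965)
cell (7,0): code 0010 → (7.000,0.925)–(7.114,1.000)
cell (7,1): code 0011 → (7.114,1.000)–(7.424,2.000)
cell (7,2): code 0001 → (7.424,2.000)–(7.000,2.435)
total: 16 segments, chained into 1 closed loop(s), length Σ = 11.737872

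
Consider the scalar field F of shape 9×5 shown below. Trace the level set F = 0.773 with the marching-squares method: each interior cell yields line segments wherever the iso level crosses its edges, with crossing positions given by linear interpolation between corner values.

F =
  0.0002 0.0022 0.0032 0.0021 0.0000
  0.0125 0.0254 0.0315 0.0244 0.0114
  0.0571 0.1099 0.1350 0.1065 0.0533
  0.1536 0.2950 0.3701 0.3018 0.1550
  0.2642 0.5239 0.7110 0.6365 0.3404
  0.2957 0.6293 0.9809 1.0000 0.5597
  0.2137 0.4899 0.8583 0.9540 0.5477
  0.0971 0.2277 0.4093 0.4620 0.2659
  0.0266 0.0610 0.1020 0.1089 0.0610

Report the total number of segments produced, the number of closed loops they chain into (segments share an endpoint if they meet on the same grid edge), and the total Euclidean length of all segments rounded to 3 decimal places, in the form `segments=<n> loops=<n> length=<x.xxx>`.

segments=8 loops=1 length=6.750

cell (4,1): code 0100 → (4.230,2.000)–(5.000,1.409)
cell (4,2): code 1100 → (4.376,3.000)–(4.230,2.000)
cell (4,3): code 1000 → (5.000,3.516)–(4.376,3.000)
cell (5,1): code 0110 → (5.000,1.409)–(6.000,1.768)
cell (5,3): code 1001 → (6.000,3.445)–(5.000,3.516)
cell (6,1): code 0010 → (6.000,1.768)–(6.190,2.000)
cell (6,2): code 0011 → (6.190,2.000)–(6.368,3.000)
cell (6,3): code 0001 → (6.368,3.000)–(6.000,3.445)
total: 8 segments, chained into 1 closed loop(s), length Σ = 6.749596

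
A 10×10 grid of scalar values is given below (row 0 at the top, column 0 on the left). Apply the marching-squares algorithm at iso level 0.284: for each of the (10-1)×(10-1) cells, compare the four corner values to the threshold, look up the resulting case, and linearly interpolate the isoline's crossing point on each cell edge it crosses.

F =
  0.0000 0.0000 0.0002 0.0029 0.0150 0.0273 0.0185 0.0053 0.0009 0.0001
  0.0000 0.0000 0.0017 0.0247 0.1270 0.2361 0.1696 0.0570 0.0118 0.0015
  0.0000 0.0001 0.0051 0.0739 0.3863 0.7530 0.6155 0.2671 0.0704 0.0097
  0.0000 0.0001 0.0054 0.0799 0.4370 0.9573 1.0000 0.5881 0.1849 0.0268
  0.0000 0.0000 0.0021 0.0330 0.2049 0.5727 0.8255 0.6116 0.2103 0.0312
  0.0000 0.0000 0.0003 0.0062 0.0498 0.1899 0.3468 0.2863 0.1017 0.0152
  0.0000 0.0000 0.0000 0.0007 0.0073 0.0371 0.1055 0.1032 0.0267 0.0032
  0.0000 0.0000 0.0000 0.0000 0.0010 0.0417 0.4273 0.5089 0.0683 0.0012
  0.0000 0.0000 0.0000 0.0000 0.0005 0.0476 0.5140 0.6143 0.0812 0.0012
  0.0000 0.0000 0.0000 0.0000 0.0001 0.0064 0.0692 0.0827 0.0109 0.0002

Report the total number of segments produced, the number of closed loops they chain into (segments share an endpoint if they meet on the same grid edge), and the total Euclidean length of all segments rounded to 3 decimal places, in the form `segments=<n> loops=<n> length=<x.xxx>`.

segments=24 loops=2 length=19.831

cell (1,3): code 0100 → (1.605,4.000)–(2.000,3.673)
cell (1,4): code 1100 → (1.093,5.000)–(1.605,4.000)
cell (1,5): code 1100 → (1.257,6.000)–(1.093,5.000)
cell (1,6): code 1000 → (2.000,6.951)–(1.257,6.000)
cell (2,3): code 0110 → (2.000,3.673)–(3.000,3.572)
cell (2,6): code 1101 → (2.053,7.000)–(2.000,6.951)
cell (2,7): code 1000 → (3.000,7.754)–(2.053,7.000)
cell (3,3): code 0010 → (3.000,3.572)–(3.659,4.000)
cell (3,4): code 0111 → (3.659,4.000)–(4.000,4.215)
cell (3,7): code 1001 → (4.000,7.816)–(3.000,7.754)
cell (4,4): code 0010 → (4.000,4.215)–(4.754,5.000)
cell (4,5): code 0111 → (4.754,5.000)–(5.000,5.600)
cell (4,7): code 1001 → (5.000,7.012)–(4.000,7.816)
cell (5,5): code 0010 → (5.000,5.600)–(5.260,6.000)
cell (5,6): code 0011 → (5.260,6.000)–(5.013,7.000)
cell (5,7): code 0001 → (5.013,7.000)–(5.000,7.012)
cell (6,5): code 0100 → (6.555,6.000)–(7.000,5.628)
cell (6,6): code 1100 → (6.446,7.000)–(6.555,6.000)
cell (6,7): code 1000 → (7.000,7.510)–(6.446,7.000)
cell (7,5): code 0110 → (7.000,5.628)–(8.000,5.507)
cell (7,7): code 1001 → (8.000,7.620)–(7.000,7.510)
cell (8,5): code 0010 → (8.000,5.507)–(8.517,6.000)
cell (8,6): code 0011 → (8.517,6.000)–(8.621,7.000)
cell (8,7): code 0001 → (8.621,7.000)–(8.000,7.620)
total: 24 segments, chained into 2 closed loop(s), length Σ = 19.831390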